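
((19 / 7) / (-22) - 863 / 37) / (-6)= 44535 / 11396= 3.91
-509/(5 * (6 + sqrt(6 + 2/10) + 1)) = -3563/214 + 509 * sqrt(155)/1070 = -10.73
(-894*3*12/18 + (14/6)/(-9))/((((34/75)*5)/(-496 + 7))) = 39350645/102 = 385790.64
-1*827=-827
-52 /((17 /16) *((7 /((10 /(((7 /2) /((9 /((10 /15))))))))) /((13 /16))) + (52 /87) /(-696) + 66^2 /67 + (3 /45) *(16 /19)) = -97702317180 /122705709661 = -0.80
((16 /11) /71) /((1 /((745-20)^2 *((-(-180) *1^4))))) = 1513800000 /781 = 1938284.25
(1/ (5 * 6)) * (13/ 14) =13/ 420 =0.03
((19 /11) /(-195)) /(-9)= 0.00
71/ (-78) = -71/ 78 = -0.91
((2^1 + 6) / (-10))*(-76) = 304 / 5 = 60.80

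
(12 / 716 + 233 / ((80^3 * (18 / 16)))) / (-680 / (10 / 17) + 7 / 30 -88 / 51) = -30085019 / 2028815212800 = -0.00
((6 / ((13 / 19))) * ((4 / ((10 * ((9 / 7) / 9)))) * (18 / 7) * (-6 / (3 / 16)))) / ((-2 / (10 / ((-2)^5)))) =-4104 / 13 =-315.69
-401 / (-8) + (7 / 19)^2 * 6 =147113 / 2888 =50.94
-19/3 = -6.33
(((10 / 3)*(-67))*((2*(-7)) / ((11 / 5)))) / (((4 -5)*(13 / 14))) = -656600 / 429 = -1530.54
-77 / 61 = -1.26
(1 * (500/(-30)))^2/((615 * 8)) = 125/2214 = 0.06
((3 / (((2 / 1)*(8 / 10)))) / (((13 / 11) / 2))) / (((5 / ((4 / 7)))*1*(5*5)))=33 / 2275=0.01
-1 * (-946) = 946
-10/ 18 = -5/ 9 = -0.56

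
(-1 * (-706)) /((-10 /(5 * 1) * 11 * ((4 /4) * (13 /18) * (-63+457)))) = -3177 /28171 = -0.11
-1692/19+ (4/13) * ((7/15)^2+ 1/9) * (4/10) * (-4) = -24790492/277875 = -89.21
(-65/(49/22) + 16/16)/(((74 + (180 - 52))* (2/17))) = -23477/19796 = -1.19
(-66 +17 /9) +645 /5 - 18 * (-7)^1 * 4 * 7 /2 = 16460 /9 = 1828.89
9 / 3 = 3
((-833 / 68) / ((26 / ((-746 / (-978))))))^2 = 334048729 / 2586332736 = 0.13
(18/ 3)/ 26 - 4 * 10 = -517/ 13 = -39.77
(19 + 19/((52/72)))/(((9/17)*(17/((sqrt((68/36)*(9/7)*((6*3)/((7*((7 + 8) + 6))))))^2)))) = 20026/13377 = 1.50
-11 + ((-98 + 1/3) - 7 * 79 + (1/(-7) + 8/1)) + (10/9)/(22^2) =-653.81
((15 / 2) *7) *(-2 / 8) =-105 / 8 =-13.12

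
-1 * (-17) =17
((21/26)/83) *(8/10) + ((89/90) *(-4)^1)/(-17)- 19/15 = -847063/825435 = -1.03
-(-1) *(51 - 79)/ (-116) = 7/ 29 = 0.24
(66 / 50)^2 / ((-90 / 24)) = -1452 / 3125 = -0.46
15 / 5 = 3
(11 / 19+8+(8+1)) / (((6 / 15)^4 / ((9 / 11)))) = 561.83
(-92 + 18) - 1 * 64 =-138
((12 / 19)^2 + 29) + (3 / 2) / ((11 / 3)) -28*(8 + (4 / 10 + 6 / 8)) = -8990027 / 39710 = -226.39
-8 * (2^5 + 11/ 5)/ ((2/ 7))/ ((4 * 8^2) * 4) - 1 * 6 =-8877/ 1280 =-6.94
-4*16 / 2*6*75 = -14400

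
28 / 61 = 0.46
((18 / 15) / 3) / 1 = 2 / 5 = 0.40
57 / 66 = 19 / 22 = 0.86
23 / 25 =0.92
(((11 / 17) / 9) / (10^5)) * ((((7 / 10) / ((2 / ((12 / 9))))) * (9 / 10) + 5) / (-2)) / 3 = -2981 / 4590000000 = -0.00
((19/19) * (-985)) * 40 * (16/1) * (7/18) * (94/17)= -207401600/153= -1355566.01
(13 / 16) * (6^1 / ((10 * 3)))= 13 / 80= 0.16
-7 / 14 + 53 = 105 / 2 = 52.50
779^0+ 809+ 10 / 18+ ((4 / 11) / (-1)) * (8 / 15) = 401129 / 495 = 810.36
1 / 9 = 0.11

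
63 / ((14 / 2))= 9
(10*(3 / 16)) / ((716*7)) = 15 / 40096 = 0.00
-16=-16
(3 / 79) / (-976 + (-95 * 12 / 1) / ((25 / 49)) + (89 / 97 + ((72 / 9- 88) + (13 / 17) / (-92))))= -2275620 / 197121616939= -0.00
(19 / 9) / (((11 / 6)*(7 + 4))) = 38 / 363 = 0.10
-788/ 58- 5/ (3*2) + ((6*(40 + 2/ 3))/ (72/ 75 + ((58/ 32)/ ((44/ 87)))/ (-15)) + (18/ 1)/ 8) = 1440704815/ 4416468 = 326.21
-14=-14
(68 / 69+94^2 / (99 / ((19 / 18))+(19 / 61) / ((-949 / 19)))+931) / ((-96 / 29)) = -211814233943993 / 683274469536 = -310.00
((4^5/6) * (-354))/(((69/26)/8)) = -12566528/69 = -182123.59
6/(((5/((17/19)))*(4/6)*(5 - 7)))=-153/190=-0.81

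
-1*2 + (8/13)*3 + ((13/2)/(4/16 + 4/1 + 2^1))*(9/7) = 2692/2275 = 1.18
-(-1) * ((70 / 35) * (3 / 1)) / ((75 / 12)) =0.96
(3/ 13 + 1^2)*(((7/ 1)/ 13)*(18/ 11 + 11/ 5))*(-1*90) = -425376/ 1859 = -228.82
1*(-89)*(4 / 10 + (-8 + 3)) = 2047 / 5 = 409.40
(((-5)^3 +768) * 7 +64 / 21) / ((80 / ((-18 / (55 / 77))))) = -56751 / 40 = -1418.78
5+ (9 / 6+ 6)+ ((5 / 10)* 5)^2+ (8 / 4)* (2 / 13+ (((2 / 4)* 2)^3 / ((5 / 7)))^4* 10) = 623283 / 6500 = 95.89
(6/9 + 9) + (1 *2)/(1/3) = 47/3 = 15.67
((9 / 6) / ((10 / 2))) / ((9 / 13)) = 13 / 30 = 0.43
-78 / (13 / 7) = -42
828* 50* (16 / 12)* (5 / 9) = 30666.67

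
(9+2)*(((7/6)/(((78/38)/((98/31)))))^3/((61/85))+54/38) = 5781520709968256/55300123691397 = 104.55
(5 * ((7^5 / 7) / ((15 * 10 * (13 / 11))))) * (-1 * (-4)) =270.88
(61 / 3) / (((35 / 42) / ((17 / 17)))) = 122 / 5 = 24.40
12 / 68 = 3 / 17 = 0.18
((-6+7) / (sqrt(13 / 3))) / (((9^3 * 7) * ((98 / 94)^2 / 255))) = 187765 * sqrt(39) / 53093313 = 0.02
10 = 10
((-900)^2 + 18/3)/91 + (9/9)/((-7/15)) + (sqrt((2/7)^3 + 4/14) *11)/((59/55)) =605 *sqrt(742)/2891 + 809811/91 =8904.72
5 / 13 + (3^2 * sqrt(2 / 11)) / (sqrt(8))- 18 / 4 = -107 / 26 + 9 * sqrt(11) / 22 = -2.76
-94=-94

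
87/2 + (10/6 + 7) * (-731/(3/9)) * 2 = -75937/2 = -37968.50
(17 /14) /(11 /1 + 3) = 17 /196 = 0.09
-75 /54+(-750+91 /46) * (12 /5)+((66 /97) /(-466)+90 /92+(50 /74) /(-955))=-1795.66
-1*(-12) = 12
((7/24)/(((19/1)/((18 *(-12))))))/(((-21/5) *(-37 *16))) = -15/11248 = -0.00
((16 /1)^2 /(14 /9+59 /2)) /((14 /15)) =8.83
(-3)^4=81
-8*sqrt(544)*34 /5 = -1088*sqrt(34) /5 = -1268.82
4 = 4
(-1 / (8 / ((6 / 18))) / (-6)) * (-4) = -1 / 36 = -0.03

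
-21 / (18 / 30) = -35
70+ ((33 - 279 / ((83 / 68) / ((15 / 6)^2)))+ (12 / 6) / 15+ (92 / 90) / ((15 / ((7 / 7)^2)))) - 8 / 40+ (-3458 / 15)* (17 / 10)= -96224038 / 56025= -1717.52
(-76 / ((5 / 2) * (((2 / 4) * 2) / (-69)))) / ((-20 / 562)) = -1473564 / 25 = -58942.56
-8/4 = -2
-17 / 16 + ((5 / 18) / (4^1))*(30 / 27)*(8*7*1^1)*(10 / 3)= 51869 / 3888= 13.34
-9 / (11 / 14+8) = -42 / 41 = -1.02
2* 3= 6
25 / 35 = 5 / 7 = 0.71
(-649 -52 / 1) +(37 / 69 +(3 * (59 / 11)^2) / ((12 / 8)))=-5367794 / 8349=-642.93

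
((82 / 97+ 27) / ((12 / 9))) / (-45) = -2701 / 5820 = -0.46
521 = 521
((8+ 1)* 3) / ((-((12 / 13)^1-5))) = 351 / 53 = 6.62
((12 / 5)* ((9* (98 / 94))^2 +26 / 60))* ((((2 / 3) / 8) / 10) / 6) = 5863147 / 19881000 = 0.29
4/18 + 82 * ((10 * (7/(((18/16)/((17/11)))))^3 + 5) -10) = 707099547592/970299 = 728743.97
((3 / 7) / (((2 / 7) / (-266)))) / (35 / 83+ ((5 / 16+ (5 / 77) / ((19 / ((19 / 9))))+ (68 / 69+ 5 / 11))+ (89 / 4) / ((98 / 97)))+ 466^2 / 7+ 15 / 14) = -59119408656 / 4600284409601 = -0.01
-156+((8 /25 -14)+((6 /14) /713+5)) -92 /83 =-1716952676 /10356325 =-165.79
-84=-84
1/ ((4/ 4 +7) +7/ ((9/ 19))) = 9/ 205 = 0.04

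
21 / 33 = 7 / 11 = 0.64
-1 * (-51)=51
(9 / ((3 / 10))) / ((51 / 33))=330 / 17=19.41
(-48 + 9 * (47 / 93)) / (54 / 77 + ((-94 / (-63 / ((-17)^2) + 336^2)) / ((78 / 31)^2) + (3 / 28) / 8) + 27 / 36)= -23529626434458144 / 793078745440769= -29.67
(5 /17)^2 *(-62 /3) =-1550 /867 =-1.79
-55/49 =-1.12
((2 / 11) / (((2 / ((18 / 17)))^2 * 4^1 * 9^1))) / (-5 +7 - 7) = -9 / 31790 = -0.00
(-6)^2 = 36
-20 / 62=-10 / 31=-0.32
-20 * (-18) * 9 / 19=3240 / 19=170.53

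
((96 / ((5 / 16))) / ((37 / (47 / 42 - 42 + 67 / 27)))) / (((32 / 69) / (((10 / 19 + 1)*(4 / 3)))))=-61961632 / 44289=-1399.03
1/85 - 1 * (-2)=171/85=2.01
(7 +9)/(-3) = -16/3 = -5.33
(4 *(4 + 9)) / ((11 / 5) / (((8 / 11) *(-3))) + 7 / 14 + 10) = 6240 / 1139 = 5.48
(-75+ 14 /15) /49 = -1111 /735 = -1.51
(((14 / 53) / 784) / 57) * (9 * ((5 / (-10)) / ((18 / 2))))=-1 / 338352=-0.00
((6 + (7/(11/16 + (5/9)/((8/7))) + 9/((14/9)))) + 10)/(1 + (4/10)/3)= 984855/40222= 24.49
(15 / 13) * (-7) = -105 / 13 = -8.08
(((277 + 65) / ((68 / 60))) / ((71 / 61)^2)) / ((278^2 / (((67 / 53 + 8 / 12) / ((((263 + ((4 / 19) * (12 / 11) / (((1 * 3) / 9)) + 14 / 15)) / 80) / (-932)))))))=-114150445054668000 / 72800627180227051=-1.57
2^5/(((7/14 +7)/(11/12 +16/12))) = 48/5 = 9.60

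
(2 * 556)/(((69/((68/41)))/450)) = 11342400/943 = 12028.00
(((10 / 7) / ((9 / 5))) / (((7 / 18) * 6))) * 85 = 4250 / 147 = 28.91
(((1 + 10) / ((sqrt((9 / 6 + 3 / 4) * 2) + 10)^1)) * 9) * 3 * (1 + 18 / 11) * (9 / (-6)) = -23490 / 191 + 7047 * sqrt(2) / 382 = -96.90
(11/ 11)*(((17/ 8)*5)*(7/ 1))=595/ 8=74.38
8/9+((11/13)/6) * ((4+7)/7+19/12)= 971/728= 1.33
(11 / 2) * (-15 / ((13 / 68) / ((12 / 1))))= -5178.46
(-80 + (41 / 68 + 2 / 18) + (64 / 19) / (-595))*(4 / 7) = -32270099 / 712215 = -45.31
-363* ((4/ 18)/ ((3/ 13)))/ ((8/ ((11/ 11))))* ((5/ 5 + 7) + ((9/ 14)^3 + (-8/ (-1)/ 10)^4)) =-2600359333/ 6860000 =-379.06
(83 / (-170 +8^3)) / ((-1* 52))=-83 / 17784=-0.00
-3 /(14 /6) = -9 /7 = -1.29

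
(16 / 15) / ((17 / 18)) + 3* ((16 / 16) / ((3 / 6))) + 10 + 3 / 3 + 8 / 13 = 20713 / 1105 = 18.74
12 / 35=0.34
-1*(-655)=655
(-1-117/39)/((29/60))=-240/29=-8.28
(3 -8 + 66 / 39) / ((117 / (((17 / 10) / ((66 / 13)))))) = -0.01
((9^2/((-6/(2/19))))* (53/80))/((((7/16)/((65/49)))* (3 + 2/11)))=-204633/228095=-0.90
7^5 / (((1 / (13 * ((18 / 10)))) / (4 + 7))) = 21630609 / 5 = 4326121.80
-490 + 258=-232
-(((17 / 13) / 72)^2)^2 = -83521 / 767544201216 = -0.00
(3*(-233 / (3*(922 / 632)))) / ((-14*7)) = 36814 / 22589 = 1.63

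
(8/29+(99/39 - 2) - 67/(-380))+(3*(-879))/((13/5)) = -145156781/143260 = -1013.24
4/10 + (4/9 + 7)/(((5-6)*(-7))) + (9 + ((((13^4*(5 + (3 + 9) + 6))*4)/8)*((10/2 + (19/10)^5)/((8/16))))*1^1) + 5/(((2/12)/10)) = 123167482688011/6300000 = 19550394.08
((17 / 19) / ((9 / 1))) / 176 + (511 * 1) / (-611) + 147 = 2687763763 / 18388656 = 146.16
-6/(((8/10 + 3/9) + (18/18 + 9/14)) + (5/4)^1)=-2520/1691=-1.49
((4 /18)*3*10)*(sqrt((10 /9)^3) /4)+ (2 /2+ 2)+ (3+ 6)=50*sqrt(10) /81+ 12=13.95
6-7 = -1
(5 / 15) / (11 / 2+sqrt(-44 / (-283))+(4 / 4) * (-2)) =3962 / 41073 - 8 * sqrt(3113) / 41073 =0.09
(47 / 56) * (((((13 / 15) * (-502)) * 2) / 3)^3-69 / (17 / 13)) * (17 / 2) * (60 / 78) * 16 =-273316315296718 / 127575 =-2142397141.26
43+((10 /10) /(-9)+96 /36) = 410 /9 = 45.56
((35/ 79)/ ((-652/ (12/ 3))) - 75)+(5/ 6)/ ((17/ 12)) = -16290000/ 218909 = -74.41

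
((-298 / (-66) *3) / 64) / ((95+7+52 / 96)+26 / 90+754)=6705 / 27144392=0.00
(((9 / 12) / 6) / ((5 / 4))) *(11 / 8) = 11 / 80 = 0.14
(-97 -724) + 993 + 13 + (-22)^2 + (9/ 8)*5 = 5397/ 8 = 674.62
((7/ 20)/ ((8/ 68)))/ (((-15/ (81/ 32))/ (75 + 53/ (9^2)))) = -45577/ 1200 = -37.98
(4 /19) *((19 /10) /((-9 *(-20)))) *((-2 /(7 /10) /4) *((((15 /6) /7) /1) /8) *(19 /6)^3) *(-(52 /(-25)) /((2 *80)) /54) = -89167 /164602368000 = -0.00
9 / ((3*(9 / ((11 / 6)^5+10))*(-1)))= -10.24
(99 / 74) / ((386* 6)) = 33 / 57128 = 0.00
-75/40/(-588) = 5/1568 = 0.00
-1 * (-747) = 747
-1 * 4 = -4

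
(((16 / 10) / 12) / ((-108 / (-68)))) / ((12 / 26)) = 221 / 1215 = 0.18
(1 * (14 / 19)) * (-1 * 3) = -42 / 19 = -2.21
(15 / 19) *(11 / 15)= 11 / 19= 0.58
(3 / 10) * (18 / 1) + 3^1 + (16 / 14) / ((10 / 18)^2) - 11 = 193 / 175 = 1.10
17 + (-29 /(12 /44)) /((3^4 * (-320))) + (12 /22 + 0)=15011189 /855360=17.55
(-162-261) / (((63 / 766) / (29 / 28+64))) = -32779821 / 98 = -334487.97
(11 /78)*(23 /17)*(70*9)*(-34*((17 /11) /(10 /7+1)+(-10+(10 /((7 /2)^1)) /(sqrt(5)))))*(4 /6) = 331660 /13 - 20240*sqrt(5) /13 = 22030.92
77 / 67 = 1.15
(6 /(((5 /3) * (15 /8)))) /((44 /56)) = 672 /275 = 2.44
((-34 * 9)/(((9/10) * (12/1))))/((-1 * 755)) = 17/453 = 0.04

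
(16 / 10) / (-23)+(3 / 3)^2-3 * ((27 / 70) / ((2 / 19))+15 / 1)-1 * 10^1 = -209501 / 3220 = -65.06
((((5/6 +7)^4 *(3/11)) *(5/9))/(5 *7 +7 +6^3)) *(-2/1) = -24398405/5517072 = -4.42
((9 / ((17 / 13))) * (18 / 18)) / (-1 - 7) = -117 / 136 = -0.86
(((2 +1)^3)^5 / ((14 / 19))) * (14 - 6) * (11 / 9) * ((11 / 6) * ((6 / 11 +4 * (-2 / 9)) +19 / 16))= 2357177031 / 8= 294647128.88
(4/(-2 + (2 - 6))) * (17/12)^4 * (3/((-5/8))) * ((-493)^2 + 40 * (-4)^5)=5626225123/2160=2604733.85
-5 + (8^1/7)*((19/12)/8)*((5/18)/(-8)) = -60575/12096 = -5.01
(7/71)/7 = 1/71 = 0.01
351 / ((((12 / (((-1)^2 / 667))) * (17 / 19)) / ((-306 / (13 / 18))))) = -20.77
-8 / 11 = -0.73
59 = 59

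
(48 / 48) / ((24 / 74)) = 37 / 12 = 3.08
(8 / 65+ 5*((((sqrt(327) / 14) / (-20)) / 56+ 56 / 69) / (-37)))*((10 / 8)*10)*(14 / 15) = 5*sqrt(327) / 49728+ 15568 / 99567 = 0.16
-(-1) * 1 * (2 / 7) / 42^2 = 0.00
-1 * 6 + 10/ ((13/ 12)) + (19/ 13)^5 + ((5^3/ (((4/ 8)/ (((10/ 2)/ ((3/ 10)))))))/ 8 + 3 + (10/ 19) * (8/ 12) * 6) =22680639755/ 42327402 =535.84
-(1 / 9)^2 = -0.01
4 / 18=2 / 9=0.22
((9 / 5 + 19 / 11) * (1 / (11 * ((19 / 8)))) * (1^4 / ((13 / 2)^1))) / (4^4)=0.00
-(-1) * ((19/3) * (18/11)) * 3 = 342/11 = 31.09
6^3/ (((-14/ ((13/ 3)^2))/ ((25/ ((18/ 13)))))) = -109850/ 21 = -5230.95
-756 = -756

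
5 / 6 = 0.83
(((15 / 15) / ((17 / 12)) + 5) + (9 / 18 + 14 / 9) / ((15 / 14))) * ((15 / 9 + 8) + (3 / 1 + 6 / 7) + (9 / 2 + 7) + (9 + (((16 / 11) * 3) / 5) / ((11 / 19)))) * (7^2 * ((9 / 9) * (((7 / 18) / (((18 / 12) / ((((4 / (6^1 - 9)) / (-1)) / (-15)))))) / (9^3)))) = -1548209076596 / 3689462712375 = -0.42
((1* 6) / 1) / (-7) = -6 / 7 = -0.86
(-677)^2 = 458329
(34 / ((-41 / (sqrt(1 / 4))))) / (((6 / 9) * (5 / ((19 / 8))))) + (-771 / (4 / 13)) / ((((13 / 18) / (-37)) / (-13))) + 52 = -5473591169 / 3280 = -1668777.80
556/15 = 37.07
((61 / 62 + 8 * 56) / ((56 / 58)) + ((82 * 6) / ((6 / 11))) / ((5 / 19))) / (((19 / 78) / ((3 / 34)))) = 3953188161 / 2803640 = 1410.02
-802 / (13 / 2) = -1604 / 13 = -123.38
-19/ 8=-2.38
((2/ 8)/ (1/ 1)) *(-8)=-2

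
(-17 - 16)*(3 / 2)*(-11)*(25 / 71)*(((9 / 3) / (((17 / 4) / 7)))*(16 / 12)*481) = 733332600 / 1207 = 607566.36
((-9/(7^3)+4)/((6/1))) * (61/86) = 83143/176988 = 0.47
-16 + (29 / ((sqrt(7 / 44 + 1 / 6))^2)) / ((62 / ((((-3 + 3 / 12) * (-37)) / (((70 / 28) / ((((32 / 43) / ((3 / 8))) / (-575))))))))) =-2669911248 / 164792125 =-16.20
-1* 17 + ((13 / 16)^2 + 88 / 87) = -15.33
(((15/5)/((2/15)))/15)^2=9/4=2.25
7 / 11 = 0.64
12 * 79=948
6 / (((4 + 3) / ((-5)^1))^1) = -30 / 7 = -4.29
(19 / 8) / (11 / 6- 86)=-57 / 2020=-0.03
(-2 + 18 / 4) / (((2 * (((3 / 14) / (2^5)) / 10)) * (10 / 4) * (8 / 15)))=1400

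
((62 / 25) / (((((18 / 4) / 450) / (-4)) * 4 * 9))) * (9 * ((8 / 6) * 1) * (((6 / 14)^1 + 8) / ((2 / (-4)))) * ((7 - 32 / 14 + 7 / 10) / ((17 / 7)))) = 22182112 / 1785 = 12426.95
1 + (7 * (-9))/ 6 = -19/ 2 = -9.50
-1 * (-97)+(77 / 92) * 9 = 9617 / 92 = 104.53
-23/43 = -0.53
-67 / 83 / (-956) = 67 / 79348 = 0.00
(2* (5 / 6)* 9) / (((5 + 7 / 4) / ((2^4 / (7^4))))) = 320 / 21609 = 0.01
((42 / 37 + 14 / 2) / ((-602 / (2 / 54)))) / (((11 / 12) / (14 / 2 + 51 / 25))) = -452 / 91575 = -0.00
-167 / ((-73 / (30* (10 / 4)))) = 12525 / 73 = 171.58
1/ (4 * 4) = 1/ 16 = 0.06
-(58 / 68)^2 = -841 / 1156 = -0.73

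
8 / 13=0.62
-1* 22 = -22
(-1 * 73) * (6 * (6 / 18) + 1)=-219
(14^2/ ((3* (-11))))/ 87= -196/ 2871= -0.07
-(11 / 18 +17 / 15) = -157 / 90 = -1.74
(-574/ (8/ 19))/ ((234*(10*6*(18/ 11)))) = -59983/ 1010880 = -0.06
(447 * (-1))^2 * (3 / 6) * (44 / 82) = 2197899 / 41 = 53607.29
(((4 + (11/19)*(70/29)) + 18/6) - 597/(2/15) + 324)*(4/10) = -4567903/2755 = -1658.04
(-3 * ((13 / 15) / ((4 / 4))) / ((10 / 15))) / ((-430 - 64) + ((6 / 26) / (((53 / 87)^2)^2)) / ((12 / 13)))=615457518 / 77671503475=0.01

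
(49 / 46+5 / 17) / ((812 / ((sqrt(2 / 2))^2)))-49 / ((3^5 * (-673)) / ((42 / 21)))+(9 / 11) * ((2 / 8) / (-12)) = -33748194583 / 2284582264272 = -0.01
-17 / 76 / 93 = -17 / 7068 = -0.00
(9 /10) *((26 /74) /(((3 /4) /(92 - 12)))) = 1248 /37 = 33.73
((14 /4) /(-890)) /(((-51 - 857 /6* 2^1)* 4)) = 21 /7191200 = 0.00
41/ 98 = 0.42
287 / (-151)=-287 / 151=-1.90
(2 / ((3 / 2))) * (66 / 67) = 88 / 67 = 1.31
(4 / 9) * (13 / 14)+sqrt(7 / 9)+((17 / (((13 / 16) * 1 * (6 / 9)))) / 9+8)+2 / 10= sqrt(7) / 3+49549 / 4095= 12.98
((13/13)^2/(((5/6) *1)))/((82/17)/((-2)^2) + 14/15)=612/1091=0.56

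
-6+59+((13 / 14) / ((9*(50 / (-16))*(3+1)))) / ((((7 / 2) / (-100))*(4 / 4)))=23477 / 441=53.24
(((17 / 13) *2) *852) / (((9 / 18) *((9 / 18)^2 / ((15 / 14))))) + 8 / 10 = 8690764 / 455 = 19100.58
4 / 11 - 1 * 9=-95 / 11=-8.64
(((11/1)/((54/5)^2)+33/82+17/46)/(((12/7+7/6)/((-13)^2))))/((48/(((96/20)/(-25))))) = -2818110659/13863514500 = -0.20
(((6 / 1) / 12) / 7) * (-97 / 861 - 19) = -8228 / 6027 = -1.37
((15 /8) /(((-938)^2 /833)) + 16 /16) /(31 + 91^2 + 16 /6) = 431709 /3583155712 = 0.00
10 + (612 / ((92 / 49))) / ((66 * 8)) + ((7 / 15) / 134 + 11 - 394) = -1514927857 / 4068240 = -372.38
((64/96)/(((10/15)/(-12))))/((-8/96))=144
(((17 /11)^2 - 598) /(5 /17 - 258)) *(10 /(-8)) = -6125865 /2120404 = -2.89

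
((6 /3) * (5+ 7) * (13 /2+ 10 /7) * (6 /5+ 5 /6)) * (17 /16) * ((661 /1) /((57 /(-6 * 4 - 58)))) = -1039838269 /2660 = -390916.64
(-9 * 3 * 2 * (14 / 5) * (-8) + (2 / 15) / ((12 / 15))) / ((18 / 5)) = 36293 / 108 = 336.05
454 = 454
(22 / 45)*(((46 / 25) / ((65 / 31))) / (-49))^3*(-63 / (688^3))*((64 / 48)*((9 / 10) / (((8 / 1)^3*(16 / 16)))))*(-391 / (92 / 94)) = -0.00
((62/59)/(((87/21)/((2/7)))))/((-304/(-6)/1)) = 93/65018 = 0.00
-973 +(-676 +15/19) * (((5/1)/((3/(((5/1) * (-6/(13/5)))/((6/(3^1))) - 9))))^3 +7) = 420142758870/41743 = 10064987.16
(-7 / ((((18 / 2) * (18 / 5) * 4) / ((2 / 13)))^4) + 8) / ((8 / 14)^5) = 131.30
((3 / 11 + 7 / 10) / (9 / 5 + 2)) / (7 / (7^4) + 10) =36701 / 1434158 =0.03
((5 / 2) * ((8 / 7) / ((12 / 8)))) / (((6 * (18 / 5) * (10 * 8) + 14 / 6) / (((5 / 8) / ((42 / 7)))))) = 0.00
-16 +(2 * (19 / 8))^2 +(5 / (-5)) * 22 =-247 / 16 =-15.44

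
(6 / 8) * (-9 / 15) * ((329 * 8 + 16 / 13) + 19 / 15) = -1541181 / 1300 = -1185.52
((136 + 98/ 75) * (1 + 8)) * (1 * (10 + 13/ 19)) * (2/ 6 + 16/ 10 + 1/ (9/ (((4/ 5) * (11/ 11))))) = 10012366/ 375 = 26699.64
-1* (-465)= 465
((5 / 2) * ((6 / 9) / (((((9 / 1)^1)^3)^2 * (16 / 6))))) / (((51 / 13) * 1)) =0.00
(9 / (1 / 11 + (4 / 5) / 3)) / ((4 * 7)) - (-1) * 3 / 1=6441 / 1652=3.90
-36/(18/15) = -30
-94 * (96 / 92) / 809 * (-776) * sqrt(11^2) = 19257216 / 18607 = 1034.94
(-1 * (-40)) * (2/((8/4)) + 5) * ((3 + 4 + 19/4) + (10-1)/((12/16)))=5700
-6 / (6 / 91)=-91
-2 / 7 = -0.29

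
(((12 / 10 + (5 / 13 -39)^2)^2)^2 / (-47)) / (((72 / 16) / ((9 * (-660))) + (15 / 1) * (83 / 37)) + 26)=-24700903309438714973566098048 / 13961286453705007625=-1769242640.45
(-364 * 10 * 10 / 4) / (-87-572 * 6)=9100 / 3519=2.59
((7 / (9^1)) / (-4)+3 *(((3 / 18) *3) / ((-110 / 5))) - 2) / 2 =-112 / 99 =-1.13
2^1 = 2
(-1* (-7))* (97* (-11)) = -7469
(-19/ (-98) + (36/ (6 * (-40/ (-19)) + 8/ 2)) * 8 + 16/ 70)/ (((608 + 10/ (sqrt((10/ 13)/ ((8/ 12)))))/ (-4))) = -626245776/ 5364876965 + 686673 * sqrt(195)/ 5364876965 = -0.11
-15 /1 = -15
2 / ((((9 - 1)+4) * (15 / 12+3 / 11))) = 22 / 201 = 0.11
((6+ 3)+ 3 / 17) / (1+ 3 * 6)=156 / 323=0.48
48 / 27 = 1.78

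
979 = 979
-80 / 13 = -6.15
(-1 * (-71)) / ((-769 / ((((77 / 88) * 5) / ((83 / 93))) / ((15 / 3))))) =-46221 / 510616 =-0.09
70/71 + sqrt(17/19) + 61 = sqrt(323)/19 + 4401/71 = 62.93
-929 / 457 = -2.03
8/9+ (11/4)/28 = 995/1008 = 0.99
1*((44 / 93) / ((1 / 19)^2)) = 15884 / 93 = 170.80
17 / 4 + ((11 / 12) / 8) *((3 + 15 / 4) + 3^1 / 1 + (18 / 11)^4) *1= 1054365 / 170368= 6.19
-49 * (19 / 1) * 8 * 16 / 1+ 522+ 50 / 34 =-2016957 / 17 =-118644.53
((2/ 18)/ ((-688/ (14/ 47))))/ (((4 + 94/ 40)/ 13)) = -455/ 4620006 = -0.00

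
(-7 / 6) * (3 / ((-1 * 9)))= 7 / 18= 0.39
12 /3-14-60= -70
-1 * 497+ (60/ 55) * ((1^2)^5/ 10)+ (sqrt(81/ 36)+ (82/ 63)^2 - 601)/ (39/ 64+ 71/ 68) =-337117232359/ 392712705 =-858.43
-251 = -251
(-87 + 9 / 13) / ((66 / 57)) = -969 / 13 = -74.54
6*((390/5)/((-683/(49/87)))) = -7644/19807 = -0.39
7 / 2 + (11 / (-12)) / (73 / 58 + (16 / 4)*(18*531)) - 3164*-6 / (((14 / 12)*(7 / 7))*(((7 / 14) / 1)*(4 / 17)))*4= 3680553736471 / 6652587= 553251.50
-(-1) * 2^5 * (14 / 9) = 49.78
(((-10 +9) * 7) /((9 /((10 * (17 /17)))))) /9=-70 /81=-0.86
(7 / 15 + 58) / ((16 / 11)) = 9647 / 240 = 40.20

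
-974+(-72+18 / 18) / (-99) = -96355 / 99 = -973.28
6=6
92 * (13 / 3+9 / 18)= 1334 / 3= 444.67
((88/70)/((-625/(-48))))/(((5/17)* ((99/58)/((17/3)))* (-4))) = -268192/984375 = -0.27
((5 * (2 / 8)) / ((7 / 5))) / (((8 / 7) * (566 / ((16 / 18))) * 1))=25 / 20376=0.00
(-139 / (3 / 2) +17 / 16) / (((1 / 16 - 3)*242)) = 4397 / 34122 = 0.13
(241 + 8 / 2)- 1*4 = 241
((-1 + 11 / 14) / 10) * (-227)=681 / 140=4.86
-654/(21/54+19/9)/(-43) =1308/215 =6.08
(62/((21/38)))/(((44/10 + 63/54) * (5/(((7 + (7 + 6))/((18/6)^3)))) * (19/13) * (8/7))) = 8060/4509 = 1.79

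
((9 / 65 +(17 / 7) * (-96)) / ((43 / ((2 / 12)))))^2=1248844921 / 1531156900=0.82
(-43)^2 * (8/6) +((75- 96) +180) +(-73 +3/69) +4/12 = 176068/69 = 2551.71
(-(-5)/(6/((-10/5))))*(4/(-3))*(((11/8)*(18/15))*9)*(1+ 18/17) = 1155/17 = 67.94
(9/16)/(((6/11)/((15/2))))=495/64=7.73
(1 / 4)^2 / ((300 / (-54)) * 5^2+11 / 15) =-45 / 99472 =-0.00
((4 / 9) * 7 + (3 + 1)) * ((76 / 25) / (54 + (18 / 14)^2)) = 238336 / 613575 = 0.39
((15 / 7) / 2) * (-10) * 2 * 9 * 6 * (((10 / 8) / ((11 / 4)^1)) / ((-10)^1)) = 4050 / 77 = 52.60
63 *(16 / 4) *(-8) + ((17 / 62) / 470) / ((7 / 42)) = -29373069 / 14570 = -2016.00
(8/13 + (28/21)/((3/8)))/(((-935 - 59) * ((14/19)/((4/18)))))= -4636/3663387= -0.00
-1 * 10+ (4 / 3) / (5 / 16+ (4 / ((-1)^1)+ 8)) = -2006 / 207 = -9.69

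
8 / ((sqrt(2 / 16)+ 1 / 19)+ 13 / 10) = 781280 / 123073 -144400 * sqrt(2) / 123073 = 4.69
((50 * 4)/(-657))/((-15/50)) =2000/1971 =1.01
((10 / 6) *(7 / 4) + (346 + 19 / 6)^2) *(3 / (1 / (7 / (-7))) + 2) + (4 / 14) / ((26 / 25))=-199704965 / 1638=-121920.00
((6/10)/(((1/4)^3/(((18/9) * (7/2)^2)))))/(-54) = -784/45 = -17.42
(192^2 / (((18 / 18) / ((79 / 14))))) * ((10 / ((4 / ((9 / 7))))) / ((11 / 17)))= 1033337.59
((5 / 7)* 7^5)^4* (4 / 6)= 41541163212001250 / 3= 13847054404000416.67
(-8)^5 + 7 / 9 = -294905 / 9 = -32767.22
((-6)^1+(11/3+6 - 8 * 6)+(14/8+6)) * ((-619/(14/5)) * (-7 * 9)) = -4076115/8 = -509514.38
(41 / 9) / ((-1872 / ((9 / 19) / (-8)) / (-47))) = -1927 / 284544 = -0.01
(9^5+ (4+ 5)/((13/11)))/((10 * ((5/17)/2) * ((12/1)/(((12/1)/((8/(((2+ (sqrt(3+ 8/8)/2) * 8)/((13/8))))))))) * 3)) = 8701008/845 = 10297.05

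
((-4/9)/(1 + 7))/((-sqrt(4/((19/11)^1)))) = 0.04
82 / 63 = 1.30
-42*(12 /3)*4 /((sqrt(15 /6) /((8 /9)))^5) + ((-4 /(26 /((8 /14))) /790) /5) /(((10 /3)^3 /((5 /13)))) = -29360128*sqrt(10) /2460375 - 27 /116821250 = -37.74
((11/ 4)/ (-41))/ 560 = -11/ 91840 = -0.00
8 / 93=0.09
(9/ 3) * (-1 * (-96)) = 288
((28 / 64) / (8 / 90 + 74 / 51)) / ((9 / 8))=595 / 2356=0.25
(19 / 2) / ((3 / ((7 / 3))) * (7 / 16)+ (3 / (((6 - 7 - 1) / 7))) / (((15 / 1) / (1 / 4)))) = 760 / 31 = 24.52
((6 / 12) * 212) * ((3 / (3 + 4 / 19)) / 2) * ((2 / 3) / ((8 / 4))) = 1007 / 61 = 16.51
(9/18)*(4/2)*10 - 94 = -84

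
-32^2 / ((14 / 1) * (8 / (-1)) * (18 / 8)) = 256 / 63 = 4.06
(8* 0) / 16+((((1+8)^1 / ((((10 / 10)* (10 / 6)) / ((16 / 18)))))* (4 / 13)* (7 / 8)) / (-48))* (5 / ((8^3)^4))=-7 / 3573412790272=-0.00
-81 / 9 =-9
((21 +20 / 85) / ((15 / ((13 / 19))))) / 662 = 0.00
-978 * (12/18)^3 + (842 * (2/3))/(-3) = -4292/9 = -476.89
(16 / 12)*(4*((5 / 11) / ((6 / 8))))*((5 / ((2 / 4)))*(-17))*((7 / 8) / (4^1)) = -11900 / 99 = -120.20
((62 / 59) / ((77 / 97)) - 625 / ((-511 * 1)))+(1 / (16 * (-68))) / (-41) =37678345015 / 14793752512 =2.55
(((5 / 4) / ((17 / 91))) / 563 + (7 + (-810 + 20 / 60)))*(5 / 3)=-460932535 / 344556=-1337.76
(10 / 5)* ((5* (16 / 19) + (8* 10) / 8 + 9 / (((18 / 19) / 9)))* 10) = 37890 / 19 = 1994.21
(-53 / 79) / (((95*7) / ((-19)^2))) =-1007 / 2765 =-0.36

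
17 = 17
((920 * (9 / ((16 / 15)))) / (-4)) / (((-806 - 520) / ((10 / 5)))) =5175 / 1768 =2.93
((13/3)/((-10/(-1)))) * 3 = 13/10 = 1.30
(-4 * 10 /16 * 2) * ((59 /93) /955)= -59 /17763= -0.00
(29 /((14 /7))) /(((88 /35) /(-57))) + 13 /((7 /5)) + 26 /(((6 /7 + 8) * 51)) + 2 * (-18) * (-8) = -31.38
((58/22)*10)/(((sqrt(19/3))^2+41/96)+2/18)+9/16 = 1532241/348304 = 4.40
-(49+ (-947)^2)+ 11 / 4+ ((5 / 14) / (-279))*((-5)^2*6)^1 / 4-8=-583858007 / 651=-896863.30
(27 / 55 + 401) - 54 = 19112 / 55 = 347.49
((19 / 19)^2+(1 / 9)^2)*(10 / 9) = 820 / 729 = 1.12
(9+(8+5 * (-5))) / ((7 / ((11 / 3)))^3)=-10648 / 9261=-1.15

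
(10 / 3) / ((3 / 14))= 140 / 9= 15.56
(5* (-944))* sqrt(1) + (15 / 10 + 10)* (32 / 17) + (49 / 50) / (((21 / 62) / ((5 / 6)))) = -7184791 / 1530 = -4695.94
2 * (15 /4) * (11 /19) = 165 /38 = 4.34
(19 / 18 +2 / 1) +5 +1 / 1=163 / 18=9.06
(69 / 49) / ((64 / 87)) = 6003 / 3136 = 1.91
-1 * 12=-12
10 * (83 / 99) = 8.38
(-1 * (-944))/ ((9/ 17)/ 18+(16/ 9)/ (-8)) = -4896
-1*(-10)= 10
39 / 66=13 / 22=0.59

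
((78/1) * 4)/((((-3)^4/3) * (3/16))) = 1664/27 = 61.63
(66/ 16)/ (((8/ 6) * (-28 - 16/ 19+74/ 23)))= -3933/ 32576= -0.12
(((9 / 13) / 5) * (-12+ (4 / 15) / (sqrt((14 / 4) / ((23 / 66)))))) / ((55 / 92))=-9936 / 3575+ 368 * sqrt(5313) / 1376375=-2.76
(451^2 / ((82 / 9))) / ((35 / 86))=1919907 / 35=54854.49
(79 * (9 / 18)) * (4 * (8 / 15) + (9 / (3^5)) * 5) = 24727 / 270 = 91.58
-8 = -8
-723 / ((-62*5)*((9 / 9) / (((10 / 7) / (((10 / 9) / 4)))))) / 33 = 4338 / 11935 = 0.36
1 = 1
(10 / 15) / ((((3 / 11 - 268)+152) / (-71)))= 1562 / 3819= 0.41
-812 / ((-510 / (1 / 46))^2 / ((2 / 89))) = -203 / 6122884050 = -0.00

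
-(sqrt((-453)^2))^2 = -205209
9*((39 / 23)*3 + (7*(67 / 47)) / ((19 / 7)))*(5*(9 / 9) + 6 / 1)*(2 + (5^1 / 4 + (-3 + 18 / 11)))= 67226265 / 41078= 1636.55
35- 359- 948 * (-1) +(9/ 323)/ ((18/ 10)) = 201557/ 323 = 624.02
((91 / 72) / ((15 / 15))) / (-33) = -91 / 2376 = -0.04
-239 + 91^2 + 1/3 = 24127/3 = 8042.33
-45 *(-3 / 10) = 27 / 2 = 13.50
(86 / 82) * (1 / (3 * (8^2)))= 43 / 7872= 0.01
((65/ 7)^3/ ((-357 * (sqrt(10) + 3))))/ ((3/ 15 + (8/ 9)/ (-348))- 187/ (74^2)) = 5887559047500/ 142893908731- 1962519682500 * sqrt(10)/ 142893908731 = -2.23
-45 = -45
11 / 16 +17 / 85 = 71 / 80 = 0.89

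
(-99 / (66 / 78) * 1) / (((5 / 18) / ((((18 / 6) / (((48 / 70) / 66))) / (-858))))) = 567 / 4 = 141.75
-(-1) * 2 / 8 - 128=-511 / 4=-127.75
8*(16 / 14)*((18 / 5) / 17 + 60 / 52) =96576 / 7735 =12.49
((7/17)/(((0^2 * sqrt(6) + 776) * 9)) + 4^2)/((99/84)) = 13297585/979506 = 13.58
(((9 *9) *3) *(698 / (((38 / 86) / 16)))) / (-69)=-38898144 / 437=-89011.77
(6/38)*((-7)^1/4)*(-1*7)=147/76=1.93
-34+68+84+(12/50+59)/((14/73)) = 149413/350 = 426.89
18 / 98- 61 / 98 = -0.44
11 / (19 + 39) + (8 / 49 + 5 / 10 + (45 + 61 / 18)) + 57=2717453 / 25578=106.24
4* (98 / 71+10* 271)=770032 / 71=10845.52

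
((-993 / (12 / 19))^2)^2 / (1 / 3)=4692968440240323 / 256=18331907969688.76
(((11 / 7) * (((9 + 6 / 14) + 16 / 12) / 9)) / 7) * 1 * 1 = 2486 / 9261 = 0.27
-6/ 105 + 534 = 18688/ 35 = 533.94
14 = 14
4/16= 0.25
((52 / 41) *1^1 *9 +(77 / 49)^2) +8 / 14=29041 / 2009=14.46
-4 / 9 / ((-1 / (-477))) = -212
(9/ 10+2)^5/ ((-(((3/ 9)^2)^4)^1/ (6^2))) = -1211162837301/ 25000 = -48446513.49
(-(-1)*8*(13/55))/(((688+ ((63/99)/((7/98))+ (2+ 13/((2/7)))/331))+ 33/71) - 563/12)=29329248/10091246525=0.00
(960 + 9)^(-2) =1 / 938961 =0.00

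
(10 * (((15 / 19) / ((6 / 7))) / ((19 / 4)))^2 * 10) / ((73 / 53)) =25970000 / 9513433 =2.73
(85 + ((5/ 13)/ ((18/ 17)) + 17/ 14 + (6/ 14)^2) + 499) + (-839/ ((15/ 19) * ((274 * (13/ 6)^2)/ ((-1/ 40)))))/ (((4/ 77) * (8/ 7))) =19150244244077/ 32673513600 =586.11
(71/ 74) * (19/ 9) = 1349/ 666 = 2.03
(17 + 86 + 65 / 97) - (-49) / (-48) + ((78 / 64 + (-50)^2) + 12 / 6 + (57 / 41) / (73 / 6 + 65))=460641682373 / 176769696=2605.89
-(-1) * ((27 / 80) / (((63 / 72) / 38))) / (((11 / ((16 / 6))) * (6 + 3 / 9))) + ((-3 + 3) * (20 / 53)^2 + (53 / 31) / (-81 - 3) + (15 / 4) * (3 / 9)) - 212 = -15053089 / 71610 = -210.21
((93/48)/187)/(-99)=-0.00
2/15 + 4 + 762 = 766.13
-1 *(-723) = 723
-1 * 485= -485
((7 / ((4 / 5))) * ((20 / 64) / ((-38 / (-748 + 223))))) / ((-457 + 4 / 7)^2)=0.00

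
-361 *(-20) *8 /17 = 57760 /17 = 3397.65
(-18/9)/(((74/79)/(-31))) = 2449/37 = 66.19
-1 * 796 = -796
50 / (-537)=-50 / 537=-0.09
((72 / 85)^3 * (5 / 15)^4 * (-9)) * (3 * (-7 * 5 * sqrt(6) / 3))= 5.79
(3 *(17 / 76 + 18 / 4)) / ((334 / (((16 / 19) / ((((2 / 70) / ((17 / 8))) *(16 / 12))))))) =1922445 / 964592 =1.99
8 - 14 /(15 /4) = 64 /15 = 4.27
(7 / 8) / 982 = 7 / 7856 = 0.00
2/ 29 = 0.07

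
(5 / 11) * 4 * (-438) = -8760 / 11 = -796.36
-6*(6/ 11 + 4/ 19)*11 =-948/ 19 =-49.89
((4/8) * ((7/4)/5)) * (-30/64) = -21/256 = -0.08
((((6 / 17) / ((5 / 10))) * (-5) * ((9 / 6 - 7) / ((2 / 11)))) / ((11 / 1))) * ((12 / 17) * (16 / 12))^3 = 675840 / 83521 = 8.09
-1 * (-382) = 382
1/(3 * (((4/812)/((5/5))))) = 203/3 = 67.67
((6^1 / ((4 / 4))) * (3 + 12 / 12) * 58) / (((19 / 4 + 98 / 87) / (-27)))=-13079232 / 2045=-6395.71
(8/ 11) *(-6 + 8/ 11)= -464/ 121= -3.83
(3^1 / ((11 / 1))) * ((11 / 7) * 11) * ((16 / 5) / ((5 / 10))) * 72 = 76032 / 35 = 2172.34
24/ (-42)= -4/ 7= -0.57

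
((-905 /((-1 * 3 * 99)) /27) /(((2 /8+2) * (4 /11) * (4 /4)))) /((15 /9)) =181 /2187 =0.08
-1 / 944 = -0.00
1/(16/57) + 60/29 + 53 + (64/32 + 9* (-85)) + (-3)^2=-322651/464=-695.37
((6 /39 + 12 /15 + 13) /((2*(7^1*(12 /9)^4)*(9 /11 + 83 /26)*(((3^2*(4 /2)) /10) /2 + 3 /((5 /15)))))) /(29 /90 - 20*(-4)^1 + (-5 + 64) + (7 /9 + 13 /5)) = 0.00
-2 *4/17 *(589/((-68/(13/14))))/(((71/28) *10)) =15314/102595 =0.15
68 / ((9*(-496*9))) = -17 / 10044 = -0.00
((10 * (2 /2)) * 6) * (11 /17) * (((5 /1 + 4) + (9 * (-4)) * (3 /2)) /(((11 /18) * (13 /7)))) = -340200 /221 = -1539.37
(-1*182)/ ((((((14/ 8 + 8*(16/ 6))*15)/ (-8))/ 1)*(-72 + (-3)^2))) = -832/ 12465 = -0.07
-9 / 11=-0.82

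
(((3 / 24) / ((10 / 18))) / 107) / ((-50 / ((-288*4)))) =648 / 13375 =0.05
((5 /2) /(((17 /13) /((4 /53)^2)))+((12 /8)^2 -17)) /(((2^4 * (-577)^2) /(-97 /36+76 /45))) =169859269 /61049696782080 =0.00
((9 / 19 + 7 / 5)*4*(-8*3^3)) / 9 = -17088 / 95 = -179.87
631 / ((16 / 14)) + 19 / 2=4493 / 8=561.62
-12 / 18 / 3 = -2 / 9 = -0.22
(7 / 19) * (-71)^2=35287 / 19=1857.21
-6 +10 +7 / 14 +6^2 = 81 / 2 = 40.50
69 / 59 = 1.17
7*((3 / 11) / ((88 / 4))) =21 / 242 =0.09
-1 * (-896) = 896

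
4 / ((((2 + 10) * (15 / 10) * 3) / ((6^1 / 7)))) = 4 / 63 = 0.06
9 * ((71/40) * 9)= 5751/40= 143.78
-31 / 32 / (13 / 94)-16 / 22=-17691 / 2288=-7.73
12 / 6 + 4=6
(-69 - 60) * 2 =-258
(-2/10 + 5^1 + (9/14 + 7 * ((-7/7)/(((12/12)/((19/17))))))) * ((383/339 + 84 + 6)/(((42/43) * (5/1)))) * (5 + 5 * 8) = -3763354367/1882580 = -1999.04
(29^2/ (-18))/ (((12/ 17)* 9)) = -14297/ 1944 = -7.35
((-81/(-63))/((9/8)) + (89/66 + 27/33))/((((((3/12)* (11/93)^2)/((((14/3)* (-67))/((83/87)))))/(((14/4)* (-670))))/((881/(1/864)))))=5559359162042286720/10043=553555627008093.87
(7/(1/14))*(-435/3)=-14210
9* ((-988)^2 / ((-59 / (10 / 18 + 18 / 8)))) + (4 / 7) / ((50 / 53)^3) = -5391661591257 / 12906250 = -417755.86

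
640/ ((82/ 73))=23360/ 41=569.76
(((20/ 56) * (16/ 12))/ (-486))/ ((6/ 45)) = -25/ 3402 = -0.01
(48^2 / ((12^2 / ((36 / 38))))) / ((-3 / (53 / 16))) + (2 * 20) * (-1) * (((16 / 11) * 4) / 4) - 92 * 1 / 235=-3698858 / 49115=-75.31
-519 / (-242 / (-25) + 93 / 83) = -1076925 / 22411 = -48.05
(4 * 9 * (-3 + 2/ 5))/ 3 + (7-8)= -161/ 5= -32.20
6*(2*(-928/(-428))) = 2784/107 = 26.02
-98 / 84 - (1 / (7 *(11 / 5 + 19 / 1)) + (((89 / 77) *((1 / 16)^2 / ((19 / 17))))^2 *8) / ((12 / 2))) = -2180923977175 / 1858593701888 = -1.17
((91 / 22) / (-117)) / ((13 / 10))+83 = 106786 / 1287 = 82.97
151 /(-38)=-151 /38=-3.97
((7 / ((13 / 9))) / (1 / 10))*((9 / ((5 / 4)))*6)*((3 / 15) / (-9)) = -3024 / 65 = -46.52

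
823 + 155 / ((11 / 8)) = 10293 / 11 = 935.73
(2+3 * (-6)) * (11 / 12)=-44 / 3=-14.67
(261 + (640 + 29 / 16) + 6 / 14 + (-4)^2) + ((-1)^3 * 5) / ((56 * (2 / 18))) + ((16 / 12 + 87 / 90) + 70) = 79259 / 80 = 990.74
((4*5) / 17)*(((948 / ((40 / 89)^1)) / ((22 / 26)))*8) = 4387344 / 187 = 23461.73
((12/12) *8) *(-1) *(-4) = 32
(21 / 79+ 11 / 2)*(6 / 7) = 2733 / 553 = 4.94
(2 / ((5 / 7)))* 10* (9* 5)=1260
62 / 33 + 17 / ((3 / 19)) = 1205 / 11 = 109.55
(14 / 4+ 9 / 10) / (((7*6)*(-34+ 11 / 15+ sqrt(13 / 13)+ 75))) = 0.00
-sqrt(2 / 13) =-sqrt(26) / 13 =-0.39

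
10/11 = 0.91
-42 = -42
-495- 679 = -1174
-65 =-65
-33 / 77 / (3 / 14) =-2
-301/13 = -23.15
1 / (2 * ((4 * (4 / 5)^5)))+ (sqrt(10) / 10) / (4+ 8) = 0.41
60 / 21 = 20 / 7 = 2.86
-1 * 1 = -1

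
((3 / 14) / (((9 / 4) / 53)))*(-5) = -530 / 21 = -25.24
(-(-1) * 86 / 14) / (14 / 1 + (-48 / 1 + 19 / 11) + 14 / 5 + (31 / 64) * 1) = -3520 / 16611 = -0.21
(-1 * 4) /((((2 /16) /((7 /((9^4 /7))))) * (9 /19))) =-29792 /59049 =-0.50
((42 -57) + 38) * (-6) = -138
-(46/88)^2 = -529/1936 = -0.27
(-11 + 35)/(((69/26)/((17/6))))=25.62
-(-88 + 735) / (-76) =647 / 76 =8.51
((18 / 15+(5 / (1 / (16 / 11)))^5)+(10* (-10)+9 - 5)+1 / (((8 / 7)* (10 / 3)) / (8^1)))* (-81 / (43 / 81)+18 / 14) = -13504144169322 / 4406941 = -3064289.76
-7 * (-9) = 63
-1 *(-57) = 57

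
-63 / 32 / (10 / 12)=-189 / 80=-2.36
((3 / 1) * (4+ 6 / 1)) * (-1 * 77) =-2310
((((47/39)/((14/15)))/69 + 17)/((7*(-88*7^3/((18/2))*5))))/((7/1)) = -641163/30955804880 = -0.00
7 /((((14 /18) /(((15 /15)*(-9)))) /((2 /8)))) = -81 /4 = -20.25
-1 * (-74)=74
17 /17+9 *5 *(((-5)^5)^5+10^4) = -13411045074462440624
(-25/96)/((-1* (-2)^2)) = 25/384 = 0.07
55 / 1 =55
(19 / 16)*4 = 19 / 4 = 4.75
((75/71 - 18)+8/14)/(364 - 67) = -0.06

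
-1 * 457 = -457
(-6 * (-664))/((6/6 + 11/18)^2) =1290816/841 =1534.86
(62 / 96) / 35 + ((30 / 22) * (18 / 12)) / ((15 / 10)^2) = 17141 / 18480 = 0.93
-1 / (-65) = 1 / 65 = 0.02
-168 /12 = -14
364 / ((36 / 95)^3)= 78021125 / 11664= 6689.05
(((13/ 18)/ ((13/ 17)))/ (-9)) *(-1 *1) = 17/ 162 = 0.10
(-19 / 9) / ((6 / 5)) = -95 / 54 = -1.76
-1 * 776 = -776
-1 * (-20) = 20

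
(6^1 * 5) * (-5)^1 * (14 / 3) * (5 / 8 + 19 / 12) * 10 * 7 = -108208.33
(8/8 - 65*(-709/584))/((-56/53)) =-353351/4672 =-75.63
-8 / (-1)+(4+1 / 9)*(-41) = -1445 / 9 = -160.56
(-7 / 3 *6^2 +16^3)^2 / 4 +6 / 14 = 28168255 / 7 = 4024036.43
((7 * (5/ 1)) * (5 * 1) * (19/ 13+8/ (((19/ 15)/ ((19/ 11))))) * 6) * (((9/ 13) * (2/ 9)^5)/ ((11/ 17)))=336817600/ 44721963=7.53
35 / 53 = 0.66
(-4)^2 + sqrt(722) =16 + 19*sqrt(2) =42.87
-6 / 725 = -0.01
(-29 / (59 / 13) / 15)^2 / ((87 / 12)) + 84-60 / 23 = 1466648092 / 18014175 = 81.42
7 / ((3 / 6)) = 14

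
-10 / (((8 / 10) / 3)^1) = -37.50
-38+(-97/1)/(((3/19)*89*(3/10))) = -48868/801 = -61.01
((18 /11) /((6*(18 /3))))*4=2 /11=0.18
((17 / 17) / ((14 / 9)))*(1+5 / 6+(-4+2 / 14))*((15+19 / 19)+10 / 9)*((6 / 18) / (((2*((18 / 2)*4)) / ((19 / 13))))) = -17765 / 117936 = -0.15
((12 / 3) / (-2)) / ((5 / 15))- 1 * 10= -16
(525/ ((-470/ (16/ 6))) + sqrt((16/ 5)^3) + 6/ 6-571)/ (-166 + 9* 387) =-26930/ 155899 + 64* sqrt(5)/ 82925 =-0.17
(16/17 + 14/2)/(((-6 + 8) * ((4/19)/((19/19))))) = 2565/136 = 18.86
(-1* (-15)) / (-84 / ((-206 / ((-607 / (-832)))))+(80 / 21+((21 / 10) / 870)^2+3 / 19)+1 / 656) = 5526556062300000 / 1571915477410073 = 3.52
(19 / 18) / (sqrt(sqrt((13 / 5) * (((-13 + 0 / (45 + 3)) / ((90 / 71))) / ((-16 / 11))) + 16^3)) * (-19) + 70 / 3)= -0.01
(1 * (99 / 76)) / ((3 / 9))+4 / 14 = 2231 / 532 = 4.19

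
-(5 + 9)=-14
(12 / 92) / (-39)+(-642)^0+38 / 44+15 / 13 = 19827 / 6578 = 3.01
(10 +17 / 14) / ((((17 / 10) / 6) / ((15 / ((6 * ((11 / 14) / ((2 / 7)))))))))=47100 / 1309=35.98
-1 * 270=-270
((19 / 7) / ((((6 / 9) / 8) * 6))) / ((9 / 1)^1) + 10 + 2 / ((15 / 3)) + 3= 4411 / 315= 14.00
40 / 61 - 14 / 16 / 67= 21013 / 32696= 0.64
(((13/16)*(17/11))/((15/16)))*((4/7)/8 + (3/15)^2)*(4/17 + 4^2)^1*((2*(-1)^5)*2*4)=-373152/9625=-38.77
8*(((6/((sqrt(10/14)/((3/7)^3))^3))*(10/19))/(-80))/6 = -19683*sqrt(35)/2738280475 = -0.00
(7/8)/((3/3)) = 7/8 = 0.88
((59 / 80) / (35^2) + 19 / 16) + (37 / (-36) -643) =-283492297 / 441000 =-642.84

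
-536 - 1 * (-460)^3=97335464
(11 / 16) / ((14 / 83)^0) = 11 / 16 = 0.69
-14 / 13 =-1.08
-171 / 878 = -0.19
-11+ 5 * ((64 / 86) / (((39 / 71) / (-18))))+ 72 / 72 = -73750 / 559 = -131.93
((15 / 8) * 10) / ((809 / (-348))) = -6525 / 809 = -8.07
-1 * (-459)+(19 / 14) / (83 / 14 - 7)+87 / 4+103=34949 / 60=582.48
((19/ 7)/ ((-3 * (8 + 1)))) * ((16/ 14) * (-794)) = 120688/ 1323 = 91.22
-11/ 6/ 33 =-1/ 18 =-0.06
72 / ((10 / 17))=612 / 5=122.40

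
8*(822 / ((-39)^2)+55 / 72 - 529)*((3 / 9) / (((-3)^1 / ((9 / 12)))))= 6421001 / 18252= 351.80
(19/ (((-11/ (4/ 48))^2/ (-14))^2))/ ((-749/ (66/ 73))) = -133/ 8982525024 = -0.00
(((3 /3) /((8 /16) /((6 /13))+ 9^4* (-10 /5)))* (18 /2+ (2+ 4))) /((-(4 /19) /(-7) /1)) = -855 /22493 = -0.04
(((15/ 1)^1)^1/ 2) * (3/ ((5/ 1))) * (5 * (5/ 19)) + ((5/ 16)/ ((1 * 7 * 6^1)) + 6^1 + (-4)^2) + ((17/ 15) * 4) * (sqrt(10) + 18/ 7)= 68 * sqrt(10)/ 15 + 361021/ 9120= 53.92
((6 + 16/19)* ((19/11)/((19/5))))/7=650/1463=0.44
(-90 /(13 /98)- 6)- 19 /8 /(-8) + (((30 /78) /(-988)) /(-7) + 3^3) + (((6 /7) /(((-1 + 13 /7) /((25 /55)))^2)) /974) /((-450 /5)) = -1504078776633541 /2288739765312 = -657.16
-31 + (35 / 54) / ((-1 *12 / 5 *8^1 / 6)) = -26959 / 864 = -31.20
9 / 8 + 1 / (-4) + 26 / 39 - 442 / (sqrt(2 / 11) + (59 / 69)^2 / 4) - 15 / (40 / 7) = 3860053276703 / 7104682812 - 160301879712 * sqrt(22) / 592056901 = -726.64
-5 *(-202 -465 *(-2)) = -3640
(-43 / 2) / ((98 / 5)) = -215 / 196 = -1.10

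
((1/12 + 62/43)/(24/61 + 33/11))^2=2304672049/11408803344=0.20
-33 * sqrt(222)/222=-11 * sqrt(222)/74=-2.21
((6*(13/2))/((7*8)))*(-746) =-14547/28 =-519.54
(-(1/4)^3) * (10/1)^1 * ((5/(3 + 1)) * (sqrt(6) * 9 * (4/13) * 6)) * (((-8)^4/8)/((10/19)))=-41040 * sqrt(6)/13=-7732.85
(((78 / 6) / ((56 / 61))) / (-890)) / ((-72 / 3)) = 0.00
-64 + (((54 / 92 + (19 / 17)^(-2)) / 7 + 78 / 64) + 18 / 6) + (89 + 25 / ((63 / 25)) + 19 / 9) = 693803687 / 16738848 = 41.45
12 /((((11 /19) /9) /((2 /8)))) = 513 /11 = 46.64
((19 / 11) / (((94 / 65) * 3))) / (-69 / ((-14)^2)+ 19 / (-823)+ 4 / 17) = -338666146 / 118947741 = -2.85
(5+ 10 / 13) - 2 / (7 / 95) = -1945 / 91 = -21.37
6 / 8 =3 / 4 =0.75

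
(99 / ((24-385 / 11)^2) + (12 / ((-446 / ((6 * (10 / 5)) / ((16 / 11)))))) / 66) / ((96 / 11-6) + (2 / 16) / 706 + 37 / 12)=33866820 / 241517251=0.14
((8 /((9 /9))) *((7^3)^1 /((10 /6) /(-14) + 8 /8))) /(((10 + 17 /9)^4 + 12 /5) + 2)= 3780710640 /24255066839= 0.16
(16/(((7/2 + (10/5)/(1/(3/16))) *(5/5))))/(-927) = -128/28737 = -0.00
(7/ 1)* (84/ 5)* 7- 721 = 511/ 5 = 102.20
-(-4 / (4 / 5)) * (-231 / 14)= -165 / 2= -82.50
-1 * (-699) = 699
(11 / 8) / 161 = 11 / 1288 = 0.01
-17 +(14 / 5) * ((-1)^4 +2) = -43 / 5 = -8.60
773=773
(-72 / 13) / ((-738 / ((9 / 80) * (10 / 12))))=3 / 4264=0.00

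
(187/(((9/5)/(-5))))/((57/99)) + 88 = -46409/57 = -814.19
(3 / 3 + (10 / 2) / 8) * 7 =11.38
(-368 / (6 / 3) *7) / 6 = -644 / 3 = -214.67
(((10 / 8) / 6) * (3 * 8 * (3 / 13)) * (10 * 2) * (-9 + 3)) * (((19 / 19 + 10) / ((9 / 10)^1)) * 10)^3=-266200000000 / 1053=-252801519.47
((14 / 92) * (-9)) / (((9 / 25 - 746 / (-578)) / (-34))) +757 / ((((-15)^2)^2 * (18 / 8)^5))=23131771719391439 / 819974269226250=28.21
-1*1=-1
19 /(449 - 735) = -19 /286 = -0.07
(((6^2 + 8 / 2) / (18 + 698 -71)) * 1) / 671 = 8 / 86559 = 0.00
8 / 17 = 0.47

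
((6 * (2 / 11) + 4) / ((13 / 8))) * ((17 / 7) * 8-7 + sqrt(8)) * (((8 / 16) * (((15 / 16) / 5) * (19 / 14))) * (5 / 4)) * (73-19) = 7695 * sqrt(2) / 143 + 669465 / 2002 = 410.50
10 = 10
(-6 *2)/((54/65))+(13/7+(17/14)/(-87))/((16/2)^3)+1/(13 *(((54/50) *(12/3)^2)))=-1053323575/72963072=-14.44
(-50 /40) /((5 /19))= -19 /4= -4.75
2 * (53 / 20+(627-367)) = 5253 / 10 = 525.30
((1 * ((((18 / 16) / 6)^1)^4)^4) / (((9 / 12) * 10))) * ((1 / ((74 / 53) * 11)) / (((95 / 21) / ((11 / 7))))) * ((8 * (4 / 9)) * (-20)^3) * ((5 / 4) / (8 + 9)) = -6337433925 / 430580153173638381568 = -0.00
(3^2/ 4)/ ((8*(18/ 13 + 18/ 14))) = 91/ 864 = 0.11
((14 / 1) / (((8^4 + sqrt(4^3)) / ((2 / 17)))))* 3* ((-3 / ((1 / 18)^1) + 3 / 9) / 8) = -0.01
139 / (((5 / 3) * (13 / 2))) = 834 / 65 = 12.83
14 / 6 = 7 / 3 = 2.33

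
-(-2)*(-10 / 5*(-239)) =956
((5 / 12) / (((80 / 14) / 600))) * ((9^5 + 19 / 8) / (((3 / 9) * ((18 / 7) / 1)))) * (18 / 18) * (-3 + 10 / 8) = -4050924325 / 768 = -5274641.05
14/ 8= 7/ 4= 1.75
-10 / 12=-5 / 6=-0.83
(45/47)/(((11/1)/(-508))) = -22860/517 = -44.22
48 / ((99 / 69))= 368 / 11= 33.45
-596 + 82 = -514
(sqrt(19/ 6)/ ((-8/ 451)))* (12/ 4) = -451* sqrt(114)/ 16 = -300.96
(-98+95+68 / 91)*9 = -1845 / 91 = -20.27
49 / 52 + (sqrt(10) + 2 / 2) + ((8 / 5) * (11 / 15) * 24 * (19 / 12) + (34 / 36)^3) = sqrt(10) + 89787743 / 1895400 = 50.53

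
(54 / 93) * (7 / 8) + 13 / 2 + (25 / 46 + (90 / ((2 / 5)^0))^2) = 23122737 / 2852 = 8107.55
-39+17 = -22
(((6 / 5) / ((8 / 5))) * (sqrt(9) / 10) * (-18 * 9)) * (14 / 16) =-31.89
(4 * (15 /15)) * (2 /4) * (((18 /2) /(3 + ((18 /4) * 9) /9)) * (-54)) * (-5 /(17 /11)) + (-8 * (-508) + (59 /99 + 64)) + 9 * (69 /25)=192397618 /42075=4572.73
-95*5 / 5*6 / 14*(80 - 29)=-14535 / 7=-2076.43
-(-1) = 1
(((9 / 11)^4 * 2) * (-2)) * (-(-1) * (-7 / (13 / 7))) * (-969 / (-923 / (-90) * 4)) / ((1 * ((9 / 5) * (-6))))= 2596023675 / 175677359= 14.78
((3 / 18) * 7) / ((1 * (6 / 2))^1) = 7 / 18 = 0.39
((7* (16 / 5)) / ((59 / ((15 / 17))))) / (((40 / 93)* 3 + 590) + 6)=868 / 1547629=0.00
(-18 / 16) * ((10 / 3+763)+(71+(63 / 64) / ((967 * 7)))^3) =-765188525321092788321 / 1896309982232576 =-403514.47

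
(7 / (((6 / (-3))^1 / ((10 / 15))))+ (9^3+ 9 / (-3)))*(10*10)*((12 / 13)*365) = 24382000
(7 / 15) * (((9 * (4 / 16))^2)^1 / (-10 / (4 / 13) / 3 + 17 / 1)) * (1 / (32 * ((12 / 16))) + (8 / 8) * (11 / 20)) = 13419 / 59200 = 0.23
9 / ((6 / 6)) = 9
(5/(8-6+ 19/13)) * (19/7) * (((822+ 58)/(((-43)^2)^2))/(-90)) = -21736/1938460167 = -0.00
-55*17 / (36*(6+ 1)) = -935 / 252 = -3.71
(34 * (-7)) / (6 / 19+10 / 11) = -24871 / 128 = -194.30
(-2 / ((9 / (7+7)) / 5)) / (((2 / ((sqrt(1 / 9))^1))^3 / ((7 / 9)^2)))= -1715 / 39366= -0.04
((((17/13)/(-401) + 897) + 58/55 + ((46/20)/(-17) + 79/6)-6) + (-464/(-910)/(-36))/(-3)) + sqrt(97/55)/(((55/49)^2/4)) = 909.30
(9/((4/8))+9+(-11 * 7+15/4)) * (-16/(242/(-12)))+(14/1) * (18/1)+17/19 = 497045/2299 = 216.20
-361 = -361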